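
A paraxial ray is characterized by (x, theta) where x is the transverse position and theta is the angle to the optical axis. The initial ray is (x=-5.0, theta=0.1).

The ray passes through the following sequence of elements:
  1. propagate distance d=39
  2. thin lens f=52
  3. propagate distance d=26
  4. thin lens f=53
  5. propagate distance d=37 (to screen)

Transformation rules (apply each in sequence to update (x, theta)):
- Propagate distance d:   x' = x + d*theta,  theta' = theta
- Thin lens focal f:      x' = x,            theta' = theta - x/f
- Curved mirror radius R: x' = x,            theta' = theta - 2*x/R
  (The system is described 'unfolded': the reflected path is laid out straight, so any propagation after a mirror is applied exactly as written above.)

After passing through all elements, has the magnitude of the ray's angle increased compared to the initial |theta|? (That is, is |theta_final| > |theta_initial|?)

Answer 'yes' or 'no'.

Initial: x=-5.0000 theta=0.1000
After 1 (propagate distance d=39): x=-1.1000 theta=0.1000
After 2 (thin lens f=52): x=-1.1000 theta=63/520 (≈0.1212)
After 3 (propagate distance d=26): x=2.0500 theta=63/520 (≈0.1212)
After 4 (thin lens f=53): x=2.0500 theta=2273/27560 (≈0.0825)
After 5 (propagate distance d=37 (to screen)): x=140599/27560 (≈5.1016) theta=2273/27560 (≈0.0825)
|theta_initial|=0.1000 |theta_final|=2273/27560 (≈0.0825) -> not increased

Answer: no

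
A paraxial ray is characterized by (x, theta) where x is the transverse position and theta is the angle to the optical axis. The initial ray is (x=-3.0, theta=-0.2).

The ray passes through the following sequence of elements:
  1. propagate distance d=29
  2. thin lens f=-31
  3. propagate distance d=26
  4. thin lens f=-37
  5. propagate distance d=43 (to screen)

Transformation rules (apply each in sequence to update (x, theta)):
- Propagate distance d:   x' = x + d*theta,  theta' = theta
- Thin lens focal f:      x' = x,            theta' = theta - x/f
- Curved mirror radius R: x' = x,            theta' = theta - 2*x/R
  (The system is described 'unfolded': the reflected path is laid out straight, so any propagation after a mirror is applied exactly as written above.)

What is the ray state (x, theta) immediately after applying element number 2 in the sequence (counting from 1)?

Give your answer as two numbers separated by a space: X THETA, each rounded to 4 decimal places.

Answer: -8.8000 -0.4839

Derivation:
Initial: x=-3.0000 theta=-0.2000
After 1 (propagate distance d=29): x=-8.8000 theta=-0.2000
After 2 (thin lens f=-31): x=-8.8000 theta=-15/31 (≈-0.4839)
Rounded to 4 decimal places: x = -8.8000, theta = -0.4839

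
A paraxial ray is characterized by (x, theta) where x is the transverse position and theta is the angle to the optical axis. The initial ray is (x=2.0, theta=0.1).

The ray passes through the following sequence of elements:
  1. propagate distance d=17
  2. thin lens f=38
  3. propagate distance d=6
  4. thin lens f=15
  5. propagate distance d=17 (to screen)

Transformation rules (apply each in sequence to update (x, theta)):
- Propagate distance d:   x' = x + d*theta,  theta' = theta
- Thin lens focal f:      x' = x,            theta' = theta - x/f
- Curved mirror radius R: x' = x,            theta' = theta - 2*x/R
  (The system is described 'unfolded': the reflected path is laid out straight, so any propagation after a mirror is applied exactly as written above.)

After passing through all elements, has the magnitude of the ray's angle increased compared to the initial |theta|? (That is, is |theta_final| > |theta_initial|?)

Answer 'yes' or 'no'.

Initial: x=2.0000 theta=0.1000
After 1 (propagate distance d=17): x=3.7000 theta=0.1000
After 2 (thin lens f=38): x=3.7000 theta=1/380 (≈0.0026)
After 3 (propagate distance d=6): x=353/95 (≈3.7158) theta=1/380 (≈0.0026)
After 4 (thin lens f=15): x=353/95 (≈3.7158) theta=-1397/5700 (≈-0.2451)
After 5 (propagate distance d=17 (to screen)): x=-2569/5700 (≈-0.4507) theta=-1397/5700 (≈-0.2451)
|theta_initial|=0.1000 |theta_final|=1397/5700 (≈0.2451) -> increased

Answer: yes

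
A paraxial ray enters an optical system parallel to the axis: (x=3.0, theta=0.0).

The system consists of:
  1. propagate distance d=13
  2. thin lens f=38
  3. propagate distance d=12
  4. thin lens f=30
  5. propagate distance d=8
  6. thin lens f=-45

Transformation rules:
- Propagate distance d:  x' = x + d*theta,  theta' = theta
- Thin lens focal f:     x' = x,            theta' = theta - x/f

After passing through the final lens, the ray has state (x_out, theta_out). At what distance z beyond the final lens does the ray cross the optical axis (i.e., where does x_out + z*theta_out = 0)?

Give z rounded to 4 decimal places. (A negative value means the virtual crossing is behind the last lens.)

Answer: 6.8282

Derivation:
Initial: x=3.0000 theta=0.0000
After 1 (propagate distance d=13): x=3.0000 theta=0.0000
After 2 (thin lens f=38): x=3.0000 theta=-3/38 (≈-0.0789)
After 3 (propagate distance d=12): x=39/19 (≈2.0526) theta=-3/38 (≈-0.0789)
After 4 (thin lens f=30): x=39/19 (≈2.0526) theta=-14/95 (≈-0.1474)
After 5 (propagate distance d=8): x=83/95 (≈0.8737) theta=-14/95 (≈-0.1474)
After 6 (thin lens f=-45): x=83/95 (≈0.8737) theta=-547/4275 (≈-0.1280)
z_focus = -x_out/theta_out = -(83/95)/(-547/4275) = 3735/547 ≈ 6.8282
Rounded to 4 decimal places: z = 6.8282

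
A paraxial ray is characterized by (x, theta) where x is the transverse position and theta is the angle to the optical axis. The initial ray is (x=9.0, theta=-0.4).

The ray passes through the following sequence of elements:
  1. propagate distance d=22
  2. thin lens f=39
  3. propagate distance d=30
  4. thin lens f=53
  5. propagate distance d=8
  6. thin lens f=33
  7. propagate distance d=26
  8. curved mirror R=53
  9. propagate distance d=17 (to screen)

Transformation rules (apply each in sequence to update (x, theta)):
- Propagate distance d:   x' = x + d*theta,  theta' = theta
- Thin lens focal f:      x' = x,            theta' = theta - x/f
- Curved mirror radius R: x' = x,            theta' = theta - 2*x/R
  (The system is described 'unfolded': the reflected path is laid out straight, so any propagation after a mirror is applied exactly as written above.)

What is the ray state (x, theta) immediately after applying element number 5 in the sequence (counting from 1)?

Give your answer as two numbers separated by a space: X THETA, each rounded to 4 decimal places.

Initial: x=9.0000 theta=-0.4000
After 1 (propagate distance d=22): x=0.2000 theta=-0.4000
After 2 (thin lens f=39): x=0.2000 theta=-79/195 (≈-0.4051)
After 3 (propagate distance d=30): x=-777/65 (≈-11.9538) theta=-79/195 (≈-0.4051)
After 4 (thin lens f=53): x=-777/65 (≈-11.9538) theta=-1856/10335 (≈-0.1796)
After 5 (propagate distance d=8): x=-138391/10335 (≈-13.3905) theta=-1856/10335 (≈-0.1796)
Rounded to 4 decimal places: x = -13.3905, theta = -0.1796

Answer: -13.3905 -0.1796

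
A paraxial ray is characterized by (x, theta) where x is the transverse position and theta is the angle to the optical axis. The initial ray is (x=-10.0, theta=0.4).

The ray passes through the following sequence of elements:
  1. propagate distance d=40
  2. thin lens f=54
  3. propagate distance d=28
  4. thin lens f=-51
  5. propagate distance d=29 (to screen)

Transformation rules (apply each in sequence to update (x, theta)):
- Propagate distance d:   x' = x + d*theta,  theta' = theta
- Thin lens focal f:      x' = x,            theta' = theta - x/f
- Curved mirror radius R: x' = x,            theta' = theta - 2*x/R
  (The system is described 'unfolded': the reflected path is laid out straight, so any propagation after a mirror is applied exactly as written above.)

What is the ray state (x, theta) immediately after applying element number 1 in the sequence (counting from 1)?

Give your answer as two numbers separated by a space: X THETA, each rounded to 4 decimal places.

Answer: 6.0000 0.4000

Derivation:
Initial: x=-10.0000 theta=0.4000
After 1 (propagate distance d=40): x=6.0000 theta=0.4000
Rounded to 4 decimal places: x = 6.0000, theta = 0.4000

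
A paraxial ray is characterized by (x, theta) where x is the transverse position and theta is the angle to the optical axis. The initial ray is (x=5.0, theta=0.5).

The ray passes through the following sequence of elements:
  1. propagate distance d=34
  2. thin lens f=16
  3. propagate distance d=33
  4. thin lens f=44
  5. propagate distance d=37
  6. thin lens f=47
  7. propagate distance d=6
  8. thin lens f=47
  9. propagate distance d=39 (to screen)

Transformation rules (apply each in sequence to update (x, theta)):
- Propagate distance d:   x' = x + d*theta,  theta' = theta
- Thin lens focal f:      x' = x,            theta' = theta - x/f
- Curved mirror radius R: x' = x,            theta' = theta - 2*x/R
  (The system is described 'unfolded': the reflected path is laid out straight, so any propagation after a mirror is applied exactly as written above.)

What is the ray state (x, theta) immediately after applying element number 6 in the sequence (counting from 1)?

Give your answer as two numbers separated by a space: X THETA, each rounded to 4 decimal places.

Initial: x=5.0000 theta=0.5000
After 1 (propagate distance d=34): x=22.0000 theta=0.5000
After 2 (thin lens f=16): x=22.0000 theta=-0.8750
After 3 (propagate distance d=33): x=-6.8750 theta=-0.8750
After 4 (thin lens f=44): x=-6.8750 theta=-23/32 (≈-0.7188)
After 5 (propagate distance d=37): x=-1071/32 (≈-33.4688) theta=-23/32 (≈-0.7188)
After 6 (thin lens f=47): x=-1071/32 (≈-33.4688) theta=-5/752 (≈-0.0066)
Rounded to 4 decimal places: x = -33.4688, theta = -0.0066

Answer: -33.4688 -0.0066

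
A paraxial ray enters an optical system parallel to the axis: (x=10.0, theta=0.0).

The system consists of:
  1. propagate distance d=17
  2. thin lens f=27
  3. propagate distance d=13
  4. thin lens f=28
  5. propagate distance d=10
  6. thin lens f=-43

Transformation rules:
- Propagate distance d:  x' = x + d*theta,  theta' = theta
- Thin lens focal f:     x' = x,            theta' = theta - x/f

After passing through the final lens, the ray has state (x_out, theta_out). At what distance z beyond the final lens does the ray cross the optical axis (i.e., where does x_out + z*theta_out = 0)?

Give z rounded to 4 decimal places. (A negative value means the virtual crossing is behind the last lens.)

Answer: -0.6565

Derivation:
Initial: x=10.0000 theta=0.0000
After 1 (propagate distance d=17): x=10.0000 theta=0.0000
After 2 (thin lens f=27): x=10.0000 theta=-10/27 (≈-0.3704)
After 3 (propagate distance d=13): x=140/27 (≈5.1852) theta=-10/27 (≈-0.3704)
After 4 (thin lens f=28): x=140/27 (≈5.1852) theta=-5/9 (≈-0.5556)
After 5 (propagate distance d=10): x=-10/27 (≈-0.3704) theta=-5/9 (≈-0.5556)
After 6 (thin lens f=-43): x=-10/27 (≈-0.3704) theta=-655/1161 (≈-0.5642)
z_focus = -x_out/theta_out = -(-10/27)/(-655/1161) = -86/131 ≈ -0.6565
Rounded to 4 decimal places: z = -0.6565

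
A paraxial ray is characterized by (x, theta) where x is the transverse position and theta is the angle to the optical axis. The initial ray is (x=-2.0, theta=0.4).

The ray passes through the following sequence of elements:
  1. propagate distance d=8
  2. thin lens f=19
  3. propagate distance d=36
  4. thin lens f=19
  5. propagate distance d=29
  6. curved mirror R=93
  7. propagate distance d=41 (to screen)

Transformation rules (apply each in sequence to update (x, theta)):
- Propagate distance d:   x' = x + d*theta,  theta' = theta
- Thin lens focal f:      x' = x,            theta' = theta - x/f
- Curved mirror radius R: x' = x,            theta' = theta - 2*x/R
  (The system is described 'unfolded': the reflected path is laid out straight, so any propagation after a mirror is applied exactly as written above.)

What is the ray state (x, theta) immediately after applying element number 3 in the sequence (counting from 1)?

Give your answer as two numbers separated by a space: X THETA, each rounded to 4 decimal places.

Answer: 13.3263 0.3368

Derivation:
Initial: x=-2.0000 theta=0.4000
After 1 (propagate distance d=8): x=1.2000 theta=0.4000
After 2 (thin lens f=19): x=1.2000 theta=32/95 (≈0.3368)
After 3 (propagate distance d=36): x=1266/95 (≈13.3263) theta=32/95 (≈0.3368)
Rounded to 4 decimal places: x = 13.3263, theta = 0.3368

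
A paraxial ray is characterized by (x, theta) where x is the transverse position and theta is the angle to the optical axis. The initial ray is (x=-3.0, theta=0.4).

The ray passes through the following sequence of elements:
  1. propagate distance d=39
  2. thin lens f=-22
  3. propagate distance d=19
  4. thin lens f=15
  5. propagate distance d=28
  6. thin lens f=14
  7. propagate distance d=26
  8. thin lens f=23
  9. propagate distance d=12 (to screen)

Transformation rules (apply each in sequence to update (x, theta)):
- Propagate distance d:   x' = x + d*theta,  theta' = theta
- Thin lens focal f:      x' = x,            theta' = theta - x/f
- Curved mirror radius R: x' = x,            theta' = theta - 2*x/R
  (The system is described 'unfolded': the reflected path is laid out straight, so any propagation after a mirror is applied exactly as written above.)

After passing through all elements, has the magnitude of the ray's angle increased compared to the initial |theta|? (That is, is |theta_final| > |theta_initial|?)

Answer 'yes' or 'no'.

Initial: x=-3.0000 theta=0.4000
After 1 (propagate distance d=39): x=12.6000 theta=0.4000
After 2 (thin lens f=-22): x=12.6000 theta=107/110 (≈0.9727)
After 3 (propagate distance d=19): x=3419/110 (≈31.0818) theta=107/110 (≈0.9727)
After 4 (thin lens f=15): x=3419/110 (≈31.0818) theta=-907/825 (≈-1.0994)
After 5 (propagate distance d=28): x=493/1650 (≈0.2988) theta=-907/825 (≈-1.0994)
After 6 (thin lens f=14): x=493/1650 (≈0.2988) theta=-25889/23100 (≈-1.1207)
After 7 (propagate distance d=26): x=-166553/5775 (≈-28.8403) theta=-25889/23100 (≈-1.1207)
After 8 (thin lens f=23): x=-166553/5775 (≈-28.8403) theta=14153/106260 (≈0.1332)
After 9 (propagate distance d=12 (to screen)): x=-3618424/132825 (≈-27.2420) theta=14153/106260 (≈0.1332)
|theta_initial|=0.4000 |theta_final|=14153/106260 (≈0.1332) -> not increased

Answer: no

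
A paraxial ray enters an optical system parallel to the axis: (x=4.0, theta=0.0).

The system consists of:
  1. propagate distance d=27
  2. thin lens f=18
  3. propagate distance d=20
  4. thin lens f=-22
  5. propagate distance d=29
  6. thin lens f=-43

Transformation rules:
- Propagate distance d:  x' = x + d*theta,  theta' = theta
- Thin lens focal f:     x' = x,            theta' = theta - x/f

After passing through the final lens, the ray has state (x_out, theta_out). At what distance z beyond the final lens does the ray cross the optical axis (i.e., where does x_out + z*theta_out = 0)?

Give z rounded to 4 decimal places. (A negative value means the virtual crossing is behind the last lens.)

Answer: -17.9571

Derivation:
Initial: x=4.0000 theta=0.0000
After 1 (propagate distance d=27): x=4.0000 theta=0.0000
After 2 (thin lens f=18): x=4.0000 theta=-2/9 (≈-0.2222)
After 3 (propagate distance d=20): x=-4/9 (≈-0.4444) theta=-2/9 (≈-0.2222)
After 4 (thin lens f=-22): x=-4/9 (≈-0.4444) theta=-8/33 (≈-0.2424)
After 5 (propagate distance d=29): x=-740/99 (≈-7.4747) theta=-8/33 (≈-0.2424)
After 6 (thin lens f=-43): x=-740/99 (≈-7.4747) theta=-1772/4257 (≈-0.4163)
z_focus = -x_out/theta_out = -(-740/99)/(-1772/4257) = -7955/443 ≈ -17.9571
Rounded to 4 decimal places: z = -17.9571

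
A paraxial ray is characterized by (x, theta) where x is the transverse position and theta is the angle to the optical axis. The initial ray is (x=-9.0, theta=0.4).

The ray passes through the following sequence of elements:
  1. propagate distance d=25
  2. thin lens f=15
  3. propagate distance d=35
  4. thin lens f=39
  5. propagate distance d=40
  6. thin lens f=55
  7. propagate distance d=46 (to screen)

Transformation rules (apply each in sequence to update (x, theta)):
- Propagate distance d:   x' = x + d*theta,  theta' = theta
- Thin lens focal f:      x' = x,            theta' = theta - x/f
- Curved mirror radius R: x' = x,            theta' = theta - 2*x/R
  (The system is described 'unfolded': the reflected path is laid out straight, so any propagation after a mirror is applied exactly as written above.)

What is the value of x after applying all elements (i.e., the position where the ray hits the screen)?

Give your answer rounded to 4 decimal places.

Initial: x=-9.0000 theta=0.4000
After 1 (propagate distance d=25): x=1.0000 theta=0.4000
After 2 (thin lens f=15): x=1.0000 theta=1/3 (≈0.3333)
After 3 (propagate distance d=35): x=38/3 (≈12.6667) theta=1/3 (≈0.3333)
After 4 (thin lens f=39): x=38/3 (≈12.6667) theta=1/117 (≈0.0085)
After 5 (propagate distance d=40): x=1522/117 (≈13.0085) theta=1/117 (≈0.0085)
After 6 (thin lens f=55): x=1522/117 (≈13.0085) theta=-163/715 (≈-0.2280)
After 7 (propagate distance d=46 (to screen)): x=16228/6435 (≈2.5218) theta=-163/715 (≈-0.2280)
Rounded to 4 decimal places: x = 2.5218

Answer: 2.5218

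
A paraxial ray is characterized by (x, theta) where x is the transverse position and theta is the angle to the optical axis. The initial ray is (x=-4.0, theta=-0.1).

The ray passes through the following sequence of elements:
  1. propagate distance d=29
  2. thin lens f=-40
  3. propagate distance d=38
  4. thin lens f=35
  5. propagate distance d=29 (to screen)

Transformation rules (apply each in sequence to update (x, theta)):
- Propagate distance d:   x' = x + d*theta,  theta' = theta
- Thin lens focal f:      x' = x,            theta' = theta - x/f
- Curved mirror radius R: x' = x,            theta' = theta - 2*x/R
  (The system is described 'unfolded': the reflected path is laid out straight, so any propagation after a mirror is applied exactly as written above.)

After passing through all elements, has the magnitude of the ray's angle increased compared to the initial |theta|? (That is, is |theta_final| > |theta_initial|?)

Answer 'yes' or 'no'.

Initial: x=-4.0000 theta=-0.1000
After 1 (propagate distance d=29): x=-6.9000 theta=-0.1000
After 2 (thin lens f=-40): x=-6.9000 theta=-0.2725
After 3 (propagate distance d=38): x=-17.2550 theta=-0.2725
After 4 (thin lens f=35): x=-17.2550 theta=0.2205
After 5 (propagate distance d=29 (to screen)): x=-10.8605 theta=0.2205
|theta_initial|=0.1000 |theta_final|=0.2205 -> increased

Answer: yes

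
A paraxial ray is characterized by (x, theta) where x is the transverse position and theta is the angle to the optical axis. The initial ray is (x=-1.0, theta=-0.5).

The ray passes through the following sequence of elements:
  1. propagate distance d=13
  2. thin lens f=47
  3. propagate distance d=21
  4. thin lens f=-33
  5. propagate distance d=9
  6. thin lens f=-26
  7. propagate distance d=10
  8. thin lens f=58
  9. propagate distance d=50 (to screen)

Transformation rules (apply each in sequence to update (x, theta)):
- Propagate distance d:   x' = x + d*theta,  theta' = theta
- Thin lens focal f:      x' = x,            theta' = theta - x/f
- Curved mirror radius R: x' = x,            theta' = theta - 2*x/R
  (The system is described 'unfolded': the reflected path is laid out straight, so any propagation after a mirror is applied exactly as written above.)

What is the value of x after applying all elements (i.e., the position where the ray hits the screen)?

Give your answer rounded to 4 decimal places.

Initial: x=-1.0000 theta=-0.5000
After 1 (propagate distance d=13): x=-7.5000 theta=-0.5000
After 2 (thin lens f=47): x=-7.5000 theta=-16/47 (≈-0.3404)
After 3 (propagate distance d=21): x=-1377/94 (≈-14.6489) theta=-16/47 (≈-0.3404)
After 4 (thin lens f=-33): x=-1377/94 (≈-14.6489) theta=-811/1034 (≈-0.7843)
After 5 (propagate distance d=9): x=-11223/517 (≈-21.7079) theta=-811/1034 (≈-0.7843)
After 6 (thin lens f=-26): x=-11223/517 (≈-21.7079) theta=-10883/6721 (≈-1.6193)
After 7 (propagate distance d=10): x=-254729/6721 (≈-37.9005) theta=-10883/6721 (≈-1.6193)
After 8 (thin lens f=58): x=-254729/6721 (≈-37.9005) theta=-376485/389818 (≈-0.9658)
After 9 (propagate distance d=50 (to screen)): x=-1527206/17719 (≈-86.1903) theta=-376485/389818 (≈-0.9658)
Rounded to 4 decimal places: x = -86.1903

Answer: -86.1903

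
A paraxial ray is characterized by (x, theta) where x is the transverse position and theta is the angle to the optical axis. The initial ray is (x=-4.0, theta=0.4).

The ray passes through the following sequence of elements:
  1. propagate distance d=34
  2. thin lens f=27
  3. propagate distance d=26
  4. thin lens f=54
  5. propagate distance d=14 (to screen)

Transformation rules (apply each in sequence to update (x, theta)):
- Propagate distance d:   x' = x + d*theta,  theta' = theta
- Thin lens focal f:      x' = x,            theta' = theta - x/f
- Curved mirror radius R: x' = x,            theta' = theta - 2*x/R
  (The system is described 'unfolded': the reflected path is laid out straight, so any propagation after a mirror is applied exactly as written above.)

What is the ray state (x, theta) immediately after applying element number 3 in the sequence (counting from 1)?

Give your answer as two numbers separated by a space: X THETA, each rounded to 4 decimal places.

Answer: 10.7556 0.0444

Derivation:
Initial: x=-4.0000 theta=0.4000
After 1 (propagate distance d=34): x=9.6000 theta=0.4000
After 2 (thin lens f=27): x=9.6000 theta=2/45 (≈0.0444)
After 3 (propagate distance d=26): x=484/45 (≈10.7556) theta=2/45 (≈0.0444)
Rounded to 4 decimal places: x = 10.7556, theta = 0.0444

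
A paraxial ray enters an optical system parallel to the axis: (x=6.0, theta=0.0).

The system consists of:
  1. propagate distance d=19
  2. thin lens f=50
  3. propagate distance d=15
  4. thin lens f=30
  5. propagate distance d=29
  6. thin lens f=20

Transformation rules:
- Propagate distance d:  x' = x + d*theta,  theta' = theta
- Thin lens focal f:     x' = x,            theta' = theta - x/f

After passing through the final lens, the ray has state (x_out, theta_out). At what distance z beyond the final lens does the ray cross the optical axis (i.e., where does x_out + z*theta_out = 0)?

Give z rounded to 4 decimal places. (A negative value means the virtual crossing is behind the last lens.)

Answer: -35.9140

Derivation:
Initial: x=6.0000 theta=0.0000
After 1 (propagate distance d=19): x=6.0000 theta=0.0000
After 2 (thin lens f=50): x=6.0000 theta=-0.1200
After 3 (propagate distance d=15): x=4.2000 theta=-0.1200
After 4 (thin lens f=30): x=4.2000 theta=-0.2600
After 5 (propagate distance d=29): x=-3.3400 theta=-0.2600
After 6 (thin lens f=20): x=-3.3400 theta=-0.0930
z_focus = -x_out/theta_out = -(-3.3400)/(-0.0930) = -3340/93 ≈ -35.9140
Rounded to 4 decimal places: z = -35.9140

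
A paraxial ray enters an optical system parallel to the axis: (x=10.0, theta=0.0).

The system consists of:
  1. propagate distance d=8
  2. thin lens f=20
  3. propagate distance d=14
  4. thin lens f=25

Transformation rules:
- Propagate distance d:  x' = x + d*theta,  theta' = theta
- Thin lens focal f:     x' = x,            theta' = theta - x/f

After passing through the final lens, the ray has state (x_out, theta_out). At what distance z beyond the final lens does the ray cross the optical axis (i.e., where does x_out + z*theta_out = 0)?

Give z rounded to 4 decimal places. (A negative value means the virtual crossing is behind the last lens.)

Initial: x=10.0000 theta=0.0000
After 1 (propagate distance d=8): x=10.0000 theta=0.0000
After 2 (thin lens f=20): x=10.0000 theta=-0.5000
After 3 (propagate distance d=14): x=3.0000 theta=-0.5000
After 4 (thin lens f=25): x=3.0000 theta=-0.6200
z_focus = -x_out/theta_out = -(3.0000)/(-0.6200) = 150/31 ≈ 4.8387
Rounded to 4 decimal places: z = 4.8387

Answer: 4.8387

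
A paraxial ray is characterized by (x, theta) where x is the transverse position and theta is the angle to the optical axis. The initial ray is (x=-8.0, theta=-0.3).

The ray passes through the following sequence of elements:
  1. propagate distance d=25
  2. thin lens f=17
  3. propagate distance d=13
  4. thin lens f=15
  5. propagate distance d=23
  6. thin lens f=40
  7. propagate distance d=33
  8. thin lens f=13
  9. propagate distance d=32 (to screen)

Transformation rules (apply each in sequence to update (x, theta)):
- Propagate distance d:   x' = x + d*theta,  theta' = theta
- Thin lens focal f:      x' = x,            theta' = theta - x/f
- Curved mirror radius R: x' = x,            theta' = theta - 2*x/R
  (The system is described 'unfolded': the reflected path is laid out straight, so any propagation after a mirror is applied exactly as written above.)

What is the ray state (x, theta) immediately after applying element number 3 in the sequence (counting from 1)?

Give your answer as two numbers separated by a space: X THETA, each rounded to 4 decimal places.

Initial: x=-8.0000 theta=-0.3000
After 1 (propagate distance d=25): x=-15.5000 theta=-0.3000
After 2 (thin lens f=17): x=-15.5000 theta=52/85 (≈0.6118)
After 3 (propagate distance d=13): x=-1283/170 (≈-7.5471) theta=52/85 (≈0.6118)
Rounded to 4 decimal places: x = -7.5471, theta = 0.6118

Answer: -7.5471 0.6118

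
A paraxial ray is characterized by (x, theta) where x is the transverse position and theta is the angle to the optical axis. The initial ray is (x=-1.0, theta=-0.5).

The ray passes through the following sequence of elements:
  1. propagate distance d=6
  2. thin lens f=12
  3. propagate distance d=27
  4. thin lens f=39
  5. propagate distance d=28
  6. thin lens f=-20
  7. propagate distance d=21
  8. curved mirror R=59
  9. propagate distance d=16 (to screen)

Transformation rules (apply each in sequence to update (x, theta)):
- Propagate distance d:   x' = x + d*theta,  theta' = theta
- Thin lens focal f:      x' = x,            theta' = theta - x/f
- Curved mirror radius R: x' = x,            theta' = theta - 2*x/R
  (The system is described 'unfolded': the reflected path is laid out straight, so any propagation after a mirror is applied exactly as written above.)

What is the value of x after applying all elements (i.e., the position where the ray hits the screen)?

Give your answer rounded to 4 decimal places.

Initial: x=-1.0000 theta=-0.5000
After 1 (propagate distance d=6): x=-4.0000 theta=-0.5000
After 2 (thin lens f=12): x=-4.0000 theta=-1/6 (≈-0.1667)
After 3 (propagate distance d=27): x=-8.5000 theta=-1/6 (≈-0.1667)
After 4 (thin lens f=39): x=-8.5000 theta=2/39 (≈0.0513)
After 5 (propagate distance d=28): x=-551/78 (≈-7.0641) theta=2/39 (≈0.0513)
After 6 (thin lens f=-20): x=-551/78 (≈-7.0641) theta=-157/520 (≈-0.3019)
After 7 (propagate distance d=21): x=-20911/1560 (≈-13.4045) theta=-157/520 (≈-0.3019)
After 8 (curved mirror R=59): x=-20911/1560 (≈-13.4045) theta=14033/92040 (≈0.1525)
After 9 (propagate distance d=16 (to screen)): x=-336407/30680 (≈-10.9650) theta=14033/92040 (≈0.1525)
Rounded to 4 decimal places: x = -10.9650

Answer: -10.9650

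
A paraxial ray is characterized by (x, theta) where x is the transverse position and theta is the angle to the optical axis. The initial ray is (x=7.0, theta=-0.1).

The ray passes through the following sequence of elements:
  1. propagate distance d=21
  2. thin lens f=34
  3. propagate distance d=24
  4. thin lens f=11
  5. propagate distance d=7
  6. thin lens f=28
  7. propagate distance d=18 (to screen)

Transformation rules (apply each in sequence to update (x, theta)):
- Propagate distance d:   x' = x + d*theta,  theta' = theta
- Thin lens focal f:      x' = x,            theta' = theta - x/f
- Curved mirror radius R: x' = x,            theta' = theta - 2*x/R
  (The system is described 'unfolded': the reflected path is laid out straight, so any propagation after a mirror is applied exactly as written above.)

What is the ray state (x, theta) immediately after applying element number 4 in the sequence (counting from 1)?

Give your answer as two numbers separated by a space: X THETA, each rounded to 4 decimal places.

Initial: x=7.0000 theta=-0.1000
After 1 (propagate distance d=21): x=4.9000 theta=-0.1000
After 2 (thin lens f=34): x=4.9000 theta=-83/340 (≈-0.2441)
After 3 (propagate distance d=24): x=-163/170 (≈-0.9588) theta=-83/340 (≈-0.2441)
After 4 (thin lens f=11): x=-163/170 (≈-0.9588) theta=-587/3740 (≈-0.1570)
Rounded to 4 decimal places: x = -0.9588, theta = -0.1570

Answer: -0.9588 -0.1570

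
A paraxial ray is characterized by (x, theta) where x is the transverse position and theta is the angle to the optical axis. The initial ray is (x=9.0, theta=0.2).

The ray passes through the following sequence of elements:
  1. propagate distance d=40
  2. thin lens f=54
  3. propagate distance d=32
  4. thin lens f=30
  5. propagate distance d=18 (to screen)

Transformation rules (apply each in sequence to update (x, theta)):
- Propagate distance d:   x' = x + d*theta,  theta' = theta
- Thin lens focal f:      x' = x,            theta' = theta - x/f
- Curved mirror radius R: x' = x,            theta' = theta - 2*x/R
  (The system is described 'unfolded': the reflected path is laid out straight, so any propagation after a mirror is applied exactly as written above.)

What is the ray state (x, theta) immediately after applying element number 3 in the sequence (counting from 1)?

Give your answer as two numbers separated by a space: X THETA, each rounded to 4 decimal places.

Initial: x=9.0000 theta=0.2000
After 1 (propagate distance d=40): x=17.0000 theta=0.2000
After 2 (thin lens f=54): x=17.0000 theta=-31/270 (≈-0.1148)
After 3 (propagate distance d=32): x=1799/135 (≈13.3259) theta=-31/270 (≈-0.1148)
Rounded to 4 decimal places: x = 13.3259, theta = -0.1148

Answer: 13.3259 -0.1148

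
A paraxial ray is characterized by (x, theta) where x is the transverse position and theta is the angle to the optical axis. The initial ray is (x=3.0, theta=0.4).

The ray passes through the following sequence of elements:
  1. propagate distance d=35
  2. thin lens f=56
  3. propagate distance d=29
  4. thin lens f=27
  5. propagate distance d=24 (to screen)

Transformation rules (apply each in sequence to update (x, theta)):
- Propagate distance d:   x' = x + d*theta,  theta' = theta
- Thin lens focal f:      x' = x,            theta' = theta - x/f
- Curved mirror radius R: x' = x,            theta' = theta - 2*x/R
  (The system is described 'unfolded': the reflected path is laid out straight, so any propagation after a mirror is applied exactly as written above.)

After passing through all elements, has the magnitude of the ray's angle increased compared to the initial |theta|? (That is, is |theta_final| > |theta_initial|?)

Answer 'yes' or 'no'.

Answer: yes

Derivation:
Initial: x=3.0000 theta=0.4000
After 1 (propagate distance d=35): x=17.0000 theta=0.4000
After 2 (thin lens f=56): x=17.0000 theta=27/280 (≈0.0964)
After 3 (propagate distance d=29): x=5543/280 (≈19.7964) theta=27/280 (≈0.0964)
After 4 (thin lens f=27): x=5543/280 (≈19.7964) theta=-2407/3780 (≈-0.6368)
After 5 (propagate distance d=24 (to screen)): x=325/72 (≈4.5139) theta=-2407/3780 (≈-0.6368)
|theta_initial|=0.4000 |theta_final|=2407/3780 (≈0.6368) -> increased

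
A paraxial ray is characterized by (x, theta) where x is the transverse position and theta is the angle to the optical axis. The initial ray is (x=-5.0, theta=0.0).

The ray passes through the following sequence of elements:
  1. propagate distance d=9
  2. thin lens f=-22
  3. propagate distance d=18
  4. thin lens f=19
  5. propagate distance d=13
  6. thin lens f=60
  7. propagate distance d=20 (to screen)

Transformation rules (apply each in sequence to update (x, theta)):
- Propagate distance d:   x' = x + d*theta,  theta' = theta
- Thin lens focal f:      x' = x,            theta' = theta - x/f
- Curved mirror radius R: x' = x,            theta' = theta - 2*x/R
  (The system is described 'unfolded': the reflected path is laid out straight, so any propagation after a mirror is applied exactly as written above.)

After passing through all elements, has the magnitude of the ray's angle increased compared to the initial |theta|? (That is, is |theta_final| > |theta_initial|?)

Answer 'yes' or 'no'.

Answer: yes

Derivation:
Initial: x=-5.0000 theta=0.0000
After 1 (propagate distance d=9): x=-5.0000 theta=0.0000
After 2 (thin lens f=-22): x=-5.0000 theta=-5/22 (≈-0.2273)
After 3 (propagate distance d=18): x=-100/11 (≈-9.0909) theta=-5/22 (≈-0.2273)
After 4 (thin lens f=19): x=-100/11 (≈-9.0909) theta=105/418 (≈0.2512)
After 5 (propagate distance d=13): x=-2435/418 (≈-5.8254) theta=105/418 (≈0.2512)
After 6 (thin lens f=60): x=-2435/418 (≈-5.8254) theta=1747/5016 (≈0.3483)
After 7 (propagate distance d=20 (to screen)): x=65/57 (≈1.1404) theta=1747/5016 (≈0.3483)
|theta_initial|=0.0000 |theta_final|=1747/5016 (≈0.3483) -> increased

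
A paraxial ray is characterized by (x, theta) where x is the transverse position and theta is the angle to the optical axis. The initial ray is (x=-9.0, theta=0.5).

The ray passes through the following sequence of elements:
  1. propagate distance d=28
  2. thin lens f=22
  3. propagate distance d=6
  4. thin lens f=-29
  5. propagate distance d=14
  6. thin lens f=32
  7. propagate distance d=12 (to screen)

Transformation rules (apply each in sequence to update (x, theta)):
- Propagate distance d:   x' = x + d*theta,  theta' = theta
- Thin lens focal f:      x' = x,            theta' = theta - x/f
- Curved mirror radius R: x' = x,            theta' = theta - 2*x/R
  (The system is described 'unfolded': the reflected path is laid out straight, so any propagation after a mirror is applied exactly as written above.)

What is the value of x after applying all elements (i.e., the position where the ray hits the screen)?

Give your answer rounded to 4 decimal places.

Answer: 14.5553

Derivation:
Initial: x=-9.0000 theta=0.5000
After 1 (propagate distance d=28): x=5.0000 theta=0.5000
After 2 (thin lens f=22): x=5.0000 theta=3/11 (≈0.2727)
After 3 (propagate distance d=6): x=73/11 (≈6.6364) theta=3/11 (≈0.2727)
After 4 (thin lens f=-29): x=73/11 (≈6.6364) theta=160/319 (≈0.5016)
After 5 (propagate distance d=14): x=4357/319 (≈13.6583) theta=160/319 (≈0.5016)
After 6 (thin lens f=32): x=4357/319 (≈13.6583) theta=763/10208 (≈0.0747)
After 7 (propagate distance d=12 (to screen)): x=37145/2552 (≈14.5553) theta=763/10208 (≈0.0747)
Rounded to 4 decimal places: x = 14.5553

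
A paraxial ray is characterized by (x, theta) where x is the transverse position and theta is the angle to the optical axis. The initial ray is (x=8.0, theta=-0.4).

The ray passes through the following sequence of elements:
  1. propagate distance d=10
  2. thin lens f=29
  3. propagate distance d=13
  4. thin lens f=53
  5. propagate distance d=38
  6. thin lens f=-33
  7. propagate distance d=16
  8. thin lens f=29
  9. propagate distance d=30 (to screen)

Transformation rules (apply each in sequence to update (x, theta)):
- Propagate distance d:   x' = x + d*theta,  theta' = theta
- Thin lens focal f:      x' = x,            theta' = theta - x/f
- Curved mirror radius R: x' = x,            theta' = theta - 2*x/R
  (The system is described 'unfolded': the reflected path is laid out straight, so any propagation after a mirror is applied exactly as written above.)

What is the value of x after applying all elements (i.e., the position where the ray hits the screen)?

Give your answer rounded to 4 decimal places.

Initial: x=8.0000 theta=-0.4000
After 1 (propagate distance d=10): x=4.0000 theta=-0.4000
After 2 (thin lens f=29): x=4.0000 theta=-78/145 (≈-0.5379)
After 3 (propagate distance d=13): x=-434/145 (≈-2.9931) theta=-78/145 (≈-0.5379)
After 4 (thin lens f=53): x=-434/145 (≈-2.9931) theta=-740/1537 (≈-0.4815)
After 5 (propagate distance d=38): x=-163602/7685 (≈-21.2885) theta=-740/1537 (≈-0.4815)
After 6 (thin lens f=-33): x=-163602/7685 (≈-21.2885) theta=-95234/84535 (≈-1.1266)
After 7 (propagate distance d=16): x=-3323366/84535 (≈-39.3135) theta=-95234/84535 (≈-1.1266)
After 8 (thin lens f=29): x=-3323366/84535 (≈-39.3135) theta=112316/490303 (≈0.2291)
After 9 (propagate distance d=30 (to screen)): x=-79530214/2451515 (≈-32.4413) theta=112316/490303 (≈0.2291)
Rounded to 4 decimal places: x = -32.4413

Answer: -32.4413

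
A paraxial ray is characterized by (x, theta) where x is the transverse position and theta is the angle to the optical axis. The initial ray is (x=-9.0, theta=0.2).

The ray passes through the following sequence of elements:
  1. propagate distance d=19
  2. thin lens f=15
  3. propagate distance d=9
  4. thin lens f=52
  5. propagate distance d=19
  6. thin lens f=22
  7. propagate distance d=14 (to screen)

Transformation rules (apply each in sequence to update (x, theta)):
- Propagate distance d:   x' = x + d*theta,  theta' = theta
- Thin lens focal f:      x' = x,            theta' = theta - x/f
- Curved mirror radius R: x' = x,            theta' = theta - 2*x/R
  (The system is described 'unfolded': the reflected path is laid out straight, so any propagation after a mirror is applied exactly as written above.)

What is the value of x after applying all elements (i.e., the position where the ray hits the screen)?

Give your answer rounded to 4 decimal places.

Answer: 11.4411

Derivation:
Initial: x=-9.0000 theta=0.2000
After 1 (propagate distance d=19): x=-5.2000 theta=0.2000
After 2 (thin lens f=15): x=-5.2000 theta=41/75 (≈0.5467)
After 3 (propagate distance d=9): x=-0.2800 theta=41/75 (≈0.5467)
After 4 (thin lens f=52): x=-0.2800 theta=2153/3900 (≈0.5521)
After 5 (propagate distance d=19): x=7963/780 (≈10.2090) theta=2153/3900 (≈0.5521)
After 6 (thin lens f=22): x=7963/780 (≈10.2090) theta=2517/28600 (≈0.0880)
After 7 (propagate distance d=14 (to screen)): x=245411/21450 (≈11.4411) theta=2517/28600 (≈0.0880)
Rounded to 4 decimal places: x = 11.4411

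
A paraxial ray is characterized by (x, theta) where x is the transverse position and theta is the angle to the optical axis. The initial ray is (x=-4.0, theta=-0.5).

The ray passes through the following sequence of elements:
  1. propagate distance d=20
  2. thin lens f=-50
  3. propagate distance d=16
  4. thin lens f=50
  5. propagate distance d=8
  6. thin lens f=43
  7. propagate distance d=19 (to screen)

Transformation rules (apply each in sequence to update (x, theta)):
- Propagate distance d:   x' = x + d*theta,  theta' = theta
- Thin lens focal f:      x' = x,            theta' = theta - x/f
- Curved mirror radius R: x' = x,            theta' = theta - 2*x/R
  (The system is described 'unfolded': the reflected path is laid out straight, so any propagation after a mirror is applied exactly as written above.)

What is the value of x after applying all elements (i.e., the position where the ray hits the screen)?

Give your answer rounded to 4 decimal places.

Answer: -20.6552

Derivation:
Initial: x=-4.0000 theta=-0.5000
After 1 (propagate distance d=20): x=-14.0000 theta=-0.5000
After 2 (thin lens f=-50): x=-14.0000 theta=-0.7800
After 3 (propagate distance d=16): x=-26.4800 theta=-0.7800
After 4 (thin lens f=50): x=-26.4800 theta=-0.2504
After 5 (propagate distance d=8): x=-28.4832 theta=-0.2504
After 6 (thin lens f=43): x=-28.4832 theta=0.4120
After 7 (propagate distance d=19 (to screen)): x=-20.6552 theta=0.4120
Rounded to 4 decimal places: x = -20.6552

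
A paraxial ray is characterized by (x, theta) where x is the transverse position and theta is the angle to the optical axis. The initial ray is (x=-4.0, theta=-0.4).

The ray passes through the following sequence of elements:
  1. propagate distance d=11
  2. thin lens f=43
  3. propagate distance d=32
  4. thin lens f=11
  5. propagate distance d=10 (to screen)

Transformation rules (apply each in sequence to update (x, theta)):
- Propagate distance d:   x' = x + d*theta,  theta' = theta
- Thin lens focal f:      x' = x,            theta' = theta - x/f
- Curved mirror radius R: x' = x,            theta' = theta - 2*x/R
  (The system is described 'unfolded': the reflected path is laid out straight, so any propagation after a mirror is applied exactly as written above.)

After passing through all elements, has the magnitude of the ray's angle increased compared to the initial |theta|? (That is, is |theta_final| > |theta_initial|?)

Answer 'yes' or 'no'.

Initial: x=-4.0000 theta=-0.4000
After 1 (propagate distance d=11): x=-8.4000 theta=-0.4000
After 2 (thin lens f=43): x=-8.4000 theta=-44/215 (≈-0.2047)
After 3 (propagate distance d=32): x=-3214/215 (≈-14.9488) theta=-44/215 (≈-0.2047)
After 4 (thin lens f=11): x=-3214/215 (≈-14.9488) theta=546/473 (≈1.1543)
After 5 (propagate distance d=10 (to screen)): x=-8054/2365 (≈-3.4055) theta=546/473 (≈1.1543)
|theta_initial|=0.4000 |theta_final|=546/473 (≈1.1543) -> increased

Answer: yes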